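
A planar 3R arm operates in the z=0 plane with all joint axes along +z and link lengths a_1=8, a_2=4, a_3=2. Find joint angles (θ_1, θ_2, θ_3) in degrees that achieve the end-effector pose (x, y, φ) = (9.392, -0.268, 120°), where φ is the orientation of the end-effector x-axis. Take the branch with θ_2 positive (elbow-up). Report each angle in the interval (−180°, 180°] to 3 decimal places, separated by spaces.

wrist centre = target − a_3·(cos φ, sin φ) = (10.3920, -2.0001)
cos θ_2 = (111.9939−8²−4²)/(2·8·4) = 0.4999; θ_2 = 60.0063° (elbow-up)
β = atan2(-2.0001,10.3920) = -10.8940°; ψ = atan2(3.4643,9.9996) = 19.1084°
θ_1 = β − ψ = -30.0024°
θ_3 = φ − θ_1 − θ_2 = 89.9961° (wrapped to (-180°,180°])

-30.002 60.006 89.996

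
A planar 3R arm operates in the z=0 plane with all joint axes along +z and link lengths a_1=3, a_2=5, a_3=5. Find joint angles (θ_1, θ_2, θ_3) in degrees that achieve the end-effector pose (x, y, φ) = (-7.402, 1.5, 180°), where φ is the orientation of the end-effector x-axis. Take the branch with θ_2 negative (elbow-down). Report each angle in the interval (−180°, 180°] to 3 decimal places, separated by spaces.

wrist centre = target − a_3·(cos φ, sin φ) = (-2.4020, 1.5000)
cos θ_2 = (8.0196−3²−5²)/(2·3·5) = -0.8660; θ_2 = -149.9986° (elbow-down)
β = atan2(1.5000,-2.4020) = 148.0161°; ψ = atan2(-2.5001,-1.3301) = -118.0132°
θ_1 = β − ψ = 266.0292°
θ_3 = φ − θ_1 − θ_2 = 63.9694° (wrapped to (-180°,180°])

-93.971 -149.999 63.969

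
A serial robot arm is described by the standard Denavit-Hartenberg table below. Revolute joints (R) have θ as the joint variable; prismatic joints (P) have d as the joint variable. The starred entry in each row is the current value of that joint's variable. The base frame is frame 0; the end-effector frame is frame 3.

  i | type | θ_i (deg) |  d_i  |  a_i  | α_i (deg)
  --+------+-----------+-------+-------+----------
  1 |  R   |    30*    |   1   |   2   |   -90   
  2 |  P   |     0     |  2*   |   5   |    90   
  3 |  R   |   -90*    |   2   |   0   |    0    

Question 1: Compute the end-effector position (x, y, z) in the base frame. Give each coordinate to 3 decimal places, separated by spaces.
after link 1: o_1 = (1.7321, 1.0000, 1.0000)
after link 2: o_2 = (5.0622, 5.2321, 1.0000)
after link 3: o_3 = (5.0622, 5.2321, 3.0000)

5.062 5.232 3.000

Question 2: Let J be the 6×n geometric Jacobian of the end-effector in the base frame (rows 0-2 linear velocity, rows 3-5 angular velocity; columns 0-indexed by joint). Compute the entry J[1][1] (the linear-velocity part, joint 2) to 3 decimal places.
prismatic axis z_1 = (-0.5000,0.8660,0.0000)
J_v[:, 1] = z_1; J_ω[:, 1] = (0,0,0)
entry J[1][1] = 0.8660

0.866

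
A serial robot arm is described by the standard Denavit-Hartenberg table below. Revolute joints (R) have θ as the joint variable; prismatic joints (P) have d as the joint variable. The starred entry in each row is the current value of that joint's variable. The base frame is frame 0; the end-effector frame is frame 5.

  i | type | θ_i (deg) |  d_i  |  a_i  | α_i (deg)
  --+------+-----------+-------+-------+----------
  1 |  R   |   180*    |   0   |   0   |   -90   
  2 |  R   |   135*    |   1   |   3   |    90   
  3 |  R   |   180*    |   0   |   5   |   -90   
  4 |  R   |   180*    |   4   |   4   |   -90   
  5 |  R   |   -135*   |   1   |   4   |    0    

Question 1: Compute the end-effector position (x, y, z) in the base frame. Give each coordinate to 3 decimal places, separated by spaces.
after link 1: o_1 = (0.0000, 0.0000, 0.0000)
after link 2: o_2 = (2.1213, -1.0000, -2.1213)
after link 3: o_3 = (-1.4142, -1.0000, 1.4142)
after link 4: o_4 = (1.4142, 3.0000, -1.4142)
after link 5: o_5 = (-1.2929, 5.8284, -0.1213)

-1.293 5.828 -0.121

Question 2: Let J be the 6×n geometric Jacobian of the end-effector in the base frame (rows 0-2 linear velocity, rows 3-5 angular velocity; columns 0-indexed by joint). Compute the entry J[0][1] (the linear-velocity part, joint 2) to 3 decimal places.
0.121

axis z_1 = (-0.0000,-1.0000,0.0000); lever o_n−o_1 = (-1.2929,5.8284,-0.1213)
cross product → J_v[:, 1] = (0.1213,-0.0000,-1.2929)
J_ω[:, 1] = z_1
entry J[0][1] = 0.1213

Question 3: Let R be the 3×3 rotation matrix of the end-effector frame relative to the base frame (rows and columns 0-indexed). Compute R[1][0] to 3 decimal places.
0.707

End-effector x-axis (col 0 of R) = (-0.5000,0.7071,0.5000)
R[1][0] = 0.7071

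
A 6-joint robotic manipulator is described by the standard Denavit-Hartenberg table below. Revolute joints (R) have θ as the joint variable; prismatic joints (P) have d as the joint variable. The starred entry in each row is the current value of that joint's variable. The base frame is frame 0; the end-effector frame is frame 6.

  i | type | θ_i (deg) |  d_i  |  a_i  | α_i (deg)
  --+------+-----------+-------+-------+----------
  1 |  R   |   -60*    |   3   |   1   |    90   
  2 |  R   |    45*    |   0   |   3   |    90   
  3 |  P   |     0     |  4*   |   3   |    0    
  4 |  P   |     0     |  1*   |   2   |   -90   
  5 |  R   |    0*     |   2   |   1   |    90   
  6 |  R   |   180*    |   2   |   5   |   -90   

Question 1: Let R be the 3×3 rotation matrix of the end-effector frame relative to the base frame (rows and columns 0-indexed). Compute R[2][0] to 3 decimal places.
-0.707

End-effector x-axis (col 0 of R) = (-0.3536,0.6124,-0.7071)
R[2][0] = -0.7071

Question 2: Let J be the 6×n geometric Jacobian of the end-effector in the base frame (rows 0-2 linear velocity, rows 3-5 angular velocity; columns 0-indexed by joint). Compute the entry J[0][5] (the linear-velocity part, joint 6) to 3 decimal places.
4.330

axis z_5 = (0.3536,-0.6124,-0.7071); lever o_n−o_5 = (-1.0607,1.8371,-4.9497)
cross product → J_v[:, 5] = (4.3301,2.5000,-0.0000)
J_ω[:, 5] = z_5
entry J[0][5] = 4.3301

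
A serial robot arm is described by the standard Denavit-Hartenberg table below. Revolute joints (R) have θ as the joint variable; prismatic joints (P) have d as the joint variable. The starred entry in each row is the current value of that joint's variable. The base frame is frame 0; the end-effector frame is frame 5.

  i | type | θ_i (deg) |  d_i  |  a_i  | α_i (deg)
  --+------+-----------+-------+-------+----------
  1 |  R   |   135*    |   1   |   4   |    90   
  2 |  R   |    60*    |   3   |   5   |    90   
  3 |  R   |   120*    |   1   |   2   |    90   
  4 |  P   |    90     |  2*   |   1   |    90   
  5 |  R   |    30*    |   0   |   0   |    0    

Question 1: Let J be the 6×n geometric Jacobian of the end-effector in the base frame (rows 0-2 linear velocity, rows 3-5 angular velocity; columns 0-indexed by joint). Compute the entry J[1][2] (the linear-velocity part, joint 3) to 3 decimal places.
axis z_2 = (-0.6124,0.6124,-0.5000); lever o_n−o_2 = (0.4483,3.4154,-0.3660)
cross product → J_v[:, 2] = (1.4836,-0.4483,-2.3660)
J_ω[:, 2] = z_2
entry J[1][2] = -0.4483

-0.448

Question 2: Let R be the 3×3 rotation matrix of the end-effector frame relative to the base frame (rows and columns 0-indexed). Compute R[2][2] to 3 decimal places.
-0.433

End-effector z-axis (col 2 of R) = (0.7891,0.4356,-0.4330)
R[2][2] = -0.4330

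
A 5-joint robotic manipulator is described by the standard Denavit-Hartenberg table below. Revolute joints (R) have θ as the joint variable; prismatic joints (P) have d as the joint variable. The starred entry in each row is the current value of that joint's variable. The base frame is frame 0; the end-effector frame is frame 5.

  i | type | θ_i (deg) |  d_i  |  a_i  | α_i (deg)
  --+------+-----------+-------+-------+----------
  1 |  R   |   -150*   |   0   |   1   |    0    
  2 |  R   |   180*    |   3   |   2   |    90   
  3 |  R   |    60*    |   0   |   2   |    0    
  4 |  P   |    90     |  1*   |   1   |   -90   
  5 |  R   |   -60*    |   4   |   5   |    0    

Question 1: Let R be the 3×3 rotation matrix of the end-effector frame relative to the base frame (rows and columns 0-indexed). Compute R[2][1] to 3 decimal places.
End-effector y-axis (col 1 of R) = (-0.8995,0.0580,0.4330)
R[2][1] = 0.4330

0.433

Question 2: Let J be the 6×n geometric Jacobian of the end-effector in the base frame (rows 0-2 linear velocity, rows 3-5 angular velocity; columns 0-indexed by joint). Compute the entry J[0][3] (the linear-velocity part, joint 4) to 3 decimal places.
prismatic axis z_3 = (0.5000,-0.8660,0.0000)
J_v[:, 3] = z_3; J_ω[:, 3] = (0,0,0)
entry J[0][3] = 0.5000

0.500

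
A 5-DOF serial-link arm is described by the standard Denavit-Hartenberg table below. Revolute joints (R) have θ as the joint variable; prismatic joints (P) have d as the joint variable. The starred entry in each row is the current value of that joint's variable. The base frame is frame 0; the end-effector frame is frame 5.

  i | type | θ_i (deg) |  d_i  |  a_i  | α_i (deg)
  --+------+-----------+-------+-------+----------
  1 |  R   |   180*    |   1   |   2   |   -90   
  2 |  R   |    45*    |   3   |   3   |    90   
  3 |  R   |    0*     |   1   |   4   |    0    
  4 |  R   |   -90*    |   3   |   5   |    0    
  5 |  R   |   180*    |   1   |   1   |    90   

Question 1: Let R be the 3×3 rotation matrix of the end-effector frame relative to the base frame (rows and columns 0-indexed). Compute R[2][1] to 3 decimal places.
End-effector y-axis (col 1 of R) = (-0.7071,0.0000,0.7071)
R[2][1] = 0.7071

0.707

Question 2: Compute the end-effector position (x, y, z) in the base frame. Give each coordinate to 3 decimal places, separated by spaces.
after link 1: o_1 = (-2.0000, 0.0000, 1.0000)
after link 2: o_2 = (-4.1213, -3.0000, -1.1213)
after link 3: o_3 = (-7.6569, -3.0000, -3.2426)
after link 4: o_4 = (-9.7782, 2.0000, -1.1213)
after link 5: o_5 = (-10.4853, 1.0000, -0.4142)

-10.485 1.000 -0.414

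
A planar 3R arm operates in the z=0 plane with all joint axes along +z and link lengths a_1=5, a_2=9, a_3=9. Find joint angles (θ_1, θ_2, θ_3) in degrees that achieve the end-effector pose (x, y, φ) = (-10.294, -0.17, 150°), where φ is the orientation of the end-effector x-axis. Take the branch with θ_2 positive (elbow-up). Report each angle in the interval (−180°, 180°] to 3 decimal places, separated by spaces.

wrist centre = target − a_3·(cos φ, sin φ) = (-2.4998, -4.6700)
cos θ_2 = (28.0578−5²−9²)/(2·5·9) = -0.8660; θ_2 = 149.9999° (elbow-up)
β = atan2(-4.6700,-2.4998) = -118.1594°; ψ = atan2(4.5000,-2.7942) = 121.8377°
θ_1 = β − ψ = -239.9971°
θ_3 = φ − θ_1 − θ_2 = -120.0029° (wrapped to (-180°,180°])

120.003 150.000 -120.003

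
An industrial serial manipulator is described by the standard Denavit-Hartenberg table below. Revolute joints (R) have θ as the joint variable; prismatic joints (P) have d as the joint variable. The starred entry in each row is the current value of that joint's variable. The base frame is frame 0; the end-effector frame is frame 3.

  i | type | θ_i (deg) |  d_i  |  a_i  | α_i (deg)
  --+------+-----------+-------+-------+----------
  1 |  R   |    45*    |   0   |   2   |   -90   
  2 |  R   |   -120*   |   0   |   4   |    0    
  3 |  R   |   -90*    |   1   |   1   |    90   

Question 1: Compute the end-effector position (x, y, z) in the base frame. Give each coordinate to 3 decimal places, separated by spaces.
after link 1: o_1 = (1.4142, 1.4142, 0.0000)
after link 2: o_2 = (0.0000, 0.0000, 3.4641)
after link 3: o_3 = (-1.3195, 0.0947, 2.9641)

-1.319 0.095 2.964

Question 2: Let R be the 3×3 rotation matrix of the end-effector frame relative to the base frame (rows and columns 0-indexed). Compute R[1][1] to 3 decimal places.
End-effector y-axis (col 1 of R) = (-0.7071,0.7071,0.0000)
R[1][1] = 0.7071

0.707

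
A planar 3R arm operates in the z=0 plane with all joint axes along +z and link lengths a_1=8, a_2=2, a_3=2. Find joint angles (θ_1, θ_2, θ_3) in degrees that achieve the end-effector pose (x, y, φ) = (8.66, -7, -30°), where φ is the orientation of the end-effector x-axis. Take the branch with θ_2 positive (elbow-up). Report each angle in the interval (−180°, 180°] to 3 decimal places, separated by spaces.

wrist centre = target − a_3·(cos φ, sin φ) = (6.9279, -6.0000)
cos θ_2 = (83.9965−8²−2²)/(2·8·2) = 0.4999; θ_2 = 60.0073° (elbow-up)
β = atan2(-6.0000,6.9279) = -40.8944°; ψ = atan2(1.7322,8.9998) = 10.8944°
θ_1 = β − ψ = -51.7889°
θ_3 = φ − θ_1 − θ_2 = -38.2184° (wrapped to (-180°,180°])

-51.789 60.007 -38.218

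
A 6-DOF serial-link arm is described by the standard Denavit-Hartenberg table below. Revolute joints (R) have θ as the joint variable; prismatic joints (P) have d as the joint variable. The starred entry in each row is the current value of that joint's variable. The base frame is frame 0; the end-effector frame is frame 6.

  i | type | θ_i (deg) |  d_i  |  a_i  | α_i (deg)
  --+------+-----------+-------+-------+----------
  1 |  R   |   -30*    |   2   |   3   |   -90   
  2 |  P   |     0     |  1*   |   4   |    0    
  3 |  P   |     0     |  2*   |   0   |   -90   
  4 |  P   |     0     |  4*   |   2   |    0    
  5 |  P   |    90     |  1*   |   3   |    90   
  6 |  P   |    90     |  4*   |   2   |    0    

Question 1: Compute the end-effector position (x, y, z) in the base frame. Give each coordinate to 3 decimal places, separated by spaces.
after link 1: o_1 = (2.5981, -1.5000, 2.0000)
after link 2: o_2 = (6.5622, -2.6340, 2.0000)
after link 3: o_3 = (7.5622, -0.9019, 2.0000)
after link 4: o_4 = (9.2942, -1.9019, -2.0000)
after link 5: o_5 = (7.7942, -4.5000, -3.0000)
after link 6: o_6 = (11.2583, -6.5000, -5.0000)

11.258 -6.500 -5.000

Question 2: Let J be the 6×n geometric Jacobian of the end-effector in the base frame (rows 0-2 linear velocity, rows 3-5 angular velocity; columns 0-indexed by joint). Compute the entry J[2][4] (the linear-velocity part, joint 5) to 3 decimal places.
prismatic axis z_4 = (0.0000,0.0000,-1.0000)
J_v[:, 4] = z_4; J_ω[:, 4] = (0,0,0)
entry J[2][4] = -1.0000

-1.000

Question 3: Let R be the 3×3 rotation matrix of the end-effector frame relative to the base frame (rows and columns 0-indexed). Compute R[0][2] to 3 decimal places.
End-effector z-axis (col 2 of R) = (0.8660,-0.5000,-0.0000)
R[0][2] = 0.8660

0.866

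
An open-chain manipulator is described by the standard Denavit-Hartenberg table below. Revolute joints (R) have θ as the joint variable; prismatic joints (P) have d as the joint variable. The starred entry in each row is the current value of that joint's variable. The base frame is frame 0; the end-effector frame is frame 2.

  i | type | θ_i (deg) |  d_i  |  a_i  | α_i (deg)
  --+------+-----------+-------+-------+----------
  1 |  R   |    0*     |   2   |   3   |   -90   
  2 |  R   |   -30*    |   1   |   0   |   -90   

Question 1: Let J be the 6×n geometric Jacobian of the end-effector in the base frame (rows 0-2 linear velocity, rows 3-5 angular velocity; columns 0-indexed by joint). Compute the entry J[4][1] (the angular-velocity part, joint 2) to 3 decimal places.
1.000

axis z_1 = (0.0000,1.0000,0.0000); lever o_n−o_1 = (0.0000,1.0000,0.0000)
cross product → J_v[:, 1] = (-0.0000,0.0000,0.0000)
J_ω[:, 1] = z_1
entry J[4][1] = 1.0000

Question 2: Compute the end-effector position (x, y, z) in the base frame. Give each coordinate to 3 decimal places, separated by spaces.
after link 1: o_1 = (3.0000, 0.0000, 2.0000)
after link 2: o_2 = (3.0000, 1.0000, 2.0000)

3.000 1.000 2.000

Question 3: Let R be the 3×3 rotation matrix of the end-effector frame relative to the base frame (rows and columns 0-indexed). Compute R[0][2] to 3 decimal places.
End-effector z-axis (col 2 of R) = (0.5000,0.0000,-0.8660)
R[0][2] = 0.5000

0.500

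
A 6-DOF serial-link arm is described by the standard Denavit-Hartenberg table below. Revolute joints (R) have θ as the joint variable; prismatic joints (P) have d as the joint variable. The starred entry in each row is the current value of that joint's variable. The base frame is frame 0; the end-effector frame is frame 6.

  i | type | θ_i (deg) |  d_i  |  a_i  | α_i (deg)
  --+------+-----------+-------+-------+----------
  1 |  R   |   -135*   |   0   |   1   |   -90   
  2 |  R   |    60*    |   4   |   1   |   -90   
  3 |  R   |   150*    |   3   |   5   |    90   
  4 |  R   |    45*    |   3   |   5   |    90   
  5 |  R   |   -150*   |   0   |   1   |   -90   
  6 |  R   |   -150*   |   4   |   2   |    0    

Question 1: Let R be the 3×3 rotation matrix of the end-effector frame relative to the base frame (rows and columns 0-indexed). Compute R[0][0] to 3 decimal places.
-0.275

End-effector x-axis (col 0 of R) = (-0.2753,0.8800,0.3870)
R[0][0] = -0.2753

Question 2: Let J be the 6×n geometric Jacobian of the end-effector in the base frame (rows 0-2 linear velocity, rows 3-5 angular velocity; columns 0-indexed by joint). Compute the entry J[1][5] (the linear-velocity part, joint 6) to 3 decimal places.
-0.939

axis z_5 = (0.8832,0.0725,0.4634); lever o_n−o_5 = (2.9821,2.0501,2.6276)
cross product → J_v[:, 5] = (-0.7594,-0.9388,1.5943)
J_ω[:, 5] = z_5
entry J[1][5] = -0.9388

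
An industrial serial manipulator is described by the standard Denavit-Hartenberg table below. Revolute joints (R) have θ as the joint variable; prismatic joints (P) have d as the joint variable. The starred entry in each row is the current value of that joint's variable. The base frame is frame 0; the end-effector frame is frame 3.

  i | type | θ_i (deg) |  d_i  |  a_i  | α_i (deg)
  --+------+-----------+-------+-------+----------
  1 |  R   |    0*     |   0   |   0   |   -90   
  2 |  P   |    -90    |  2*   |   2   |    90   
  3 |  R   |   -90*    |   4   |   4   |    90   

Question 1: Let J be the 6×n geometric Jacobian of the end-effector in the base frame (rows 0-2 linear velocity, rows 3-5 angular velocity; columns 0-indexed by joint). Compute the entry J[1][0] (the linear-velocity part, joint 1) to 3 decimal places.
-4.000

axis z_0 = ẑ; lever o_n−o_0 = (-4.0000,-2.0000,2.0000)
cross product → J_v[:, 0] = (2.0000,-4.0000,0.0000)
J_ω[:, 0] = z_0
entry J[1][0] = -4.0000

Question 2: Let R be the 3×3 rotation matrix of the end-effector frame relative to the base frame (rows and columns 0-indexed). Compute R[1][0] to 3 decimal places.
-1.000

End-effector x-axis (col 0 of R) = (-0.0000,-1.0000,0.0000)
R[1][0] = -1.0000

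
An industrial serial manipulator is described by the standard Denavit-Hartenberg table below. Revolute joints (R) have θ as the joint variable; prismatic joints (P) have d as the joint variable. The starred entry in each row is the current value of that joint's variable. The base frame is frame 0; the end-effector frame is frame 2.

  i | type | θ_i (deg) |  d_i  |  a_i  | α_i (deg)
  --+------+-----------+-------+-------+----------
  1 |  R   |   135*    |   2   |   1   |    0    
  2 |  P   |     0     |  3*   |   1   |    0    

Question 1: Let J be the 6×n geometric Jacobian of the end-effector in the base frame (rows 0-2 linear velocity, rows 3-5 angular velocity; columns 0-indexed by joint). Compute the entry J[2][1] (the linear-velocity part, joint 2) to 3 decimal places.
prismatic axis z_1 = (0.0000,0.0000,1.0000)
J_v[:, 1] = z_1; J_ω[:, 1] = (0,0,0)
entry J[2][1] = 1.0000

1.000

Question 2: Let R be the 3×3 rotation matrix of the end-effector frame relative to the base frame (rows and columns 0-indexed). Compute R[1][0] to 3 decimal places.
End-effector x-axis (col 0 of R) = (-0.7071,0.7071,0.0000)
R[1][0] = 0.7071

0.707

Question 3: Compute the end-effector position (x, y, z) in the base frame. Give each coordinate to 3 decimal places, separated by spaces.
-1.414 1.414 5.000

after link 1: o_1 = (-0.7071, 0.7071, 2.0000)
after link 2: o_2 = (-1.4142, 1.4142, 5.0000)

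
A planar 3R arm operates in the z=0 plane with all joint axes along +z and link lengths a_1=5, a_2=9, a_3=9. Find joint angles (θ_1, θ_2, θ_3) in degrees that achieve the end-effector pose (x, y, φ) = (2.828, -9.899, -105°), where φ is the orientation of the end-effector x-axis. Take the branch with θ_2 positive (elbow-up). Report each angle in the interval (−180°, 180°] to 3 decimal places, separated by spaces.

wrist centre = target − a_3·(cos φ, sin φ) = (5.1574, -1.2057)
cos θ_2 = (28.0521−5²−9²)/(2·5·9) = -0.8661; θ_2 = 150.0071° (elbow-up)
β = atan2(-1.2057,5.1574) = -13.1581°; ψ = atan2(4.4990,-2.7948) = 121.8485°
θ_1 = β − ψ = -135.0065°
θ_3 = φ − θ_1 − θ_2 = -120.0006° (wrapped to (-180°,180°])

-135.007 150.007 -120.001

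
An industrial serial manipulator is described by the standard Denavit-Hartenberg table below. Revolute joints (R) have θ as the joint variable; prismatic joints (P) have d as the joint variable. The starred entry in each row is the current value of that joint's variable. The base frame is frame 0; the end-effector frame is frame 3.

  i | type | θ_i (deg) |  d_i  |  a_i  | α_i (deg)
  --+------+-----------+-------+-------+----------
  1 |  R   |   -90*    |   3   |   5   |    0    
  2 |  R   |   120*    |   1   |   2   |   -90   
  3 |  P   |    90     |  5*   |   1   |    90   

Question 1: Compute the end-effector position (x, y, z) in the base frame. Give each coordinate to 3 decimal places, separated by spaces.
after link 1: o_1 = (0.0000, -5.0000, 3.0000)
after link 2: o_2 = (1.7321, -4.0000, 4.0000)
after link 3: o_3 = (-0.7679, 0.3301, 3.0000)

-0.768 0.330 3.000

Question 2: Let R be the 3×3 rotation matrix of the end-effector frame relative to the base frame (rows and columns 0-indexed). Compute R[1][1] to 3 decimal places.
0.866

End-effector y-axis (col 1 of R) = (-0.5000,0.8660,0.0000)
R[1][1] = 0.8660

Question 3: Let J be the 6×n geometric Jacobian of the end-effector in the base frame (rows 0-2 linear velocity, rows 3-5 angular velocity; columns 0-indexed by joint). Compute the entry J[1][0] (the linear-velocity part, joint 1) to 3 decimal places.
-0.768

axis z_0 = ẑ; lever o_n−o_0 = (-0.7679,0.3301,3.0000)
cross product → J_v[:, 0] = (-0.3301,-0.7679,0.0000)
J_ω[:, 0] = z_0
entry J[1][0] = -0.7679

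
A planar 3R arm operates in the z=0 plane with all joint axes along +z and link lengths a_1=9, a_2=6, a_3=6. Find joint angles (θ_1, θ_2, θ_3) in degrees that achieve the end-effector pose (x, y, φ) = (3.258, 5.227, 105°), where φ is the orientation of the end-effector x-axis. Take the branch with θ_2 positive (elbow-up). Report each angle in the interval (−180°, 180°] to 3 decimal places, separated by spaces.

-45.001 150.001 0.000

wrist centre = target − a_3·(cos φ, sin φ) = (4.8109, -0.5686)
cos θ_2 = (23.4682−9²−6²)/(2·9·6) = -0.8660; θ_2 = 150.0012° (elbow-up)
β = atan2(-0.5686,4.8109) = -6.7400°; ψ = atan2(2.9999,3.8038) = 38.2614°
θ_1 = β − ψ = -45.0014°
θ_3 = φ − θ_1 − θ_2 = 0.0002° (wrapped to (-180°,180°])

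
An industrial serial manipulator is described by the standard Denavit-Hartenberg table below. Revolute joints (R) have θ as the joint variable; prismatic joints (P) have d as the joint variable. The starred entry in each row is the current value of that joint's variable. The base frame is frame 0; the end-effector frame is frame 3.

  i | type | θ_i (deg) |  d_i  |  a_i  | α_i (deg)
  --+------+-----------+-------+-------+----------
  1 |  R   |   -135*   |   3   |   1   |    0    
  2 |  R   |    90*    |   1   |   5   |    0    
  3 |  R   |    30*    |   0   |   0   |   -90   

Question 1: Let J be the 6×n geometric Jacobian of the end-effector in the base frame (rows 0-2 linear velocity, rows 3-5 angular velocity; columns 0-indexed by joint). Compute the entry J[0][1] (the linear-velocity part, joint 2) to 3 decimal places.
axis z_1 = (0.0000,0.0000,1.0000); lever o_n−o_1 = (3.5355,-3.5355,1.0000)
cross product → J_v[:, 1] = (3.5355,3.5355,-0.0000)
J_ω[:, 1] = z_1
entry J[0][1] = 3.5355

3.536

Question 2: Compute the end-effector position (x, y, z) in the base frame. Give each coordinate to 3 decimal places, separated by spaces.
after link 1: o_1 = (-0.7071, -0.7071, 3.0000)
after link 2: o_2 = (2.8284, -4.2426, 4.0000)
after link 3: o_3 = (2.8284, -4.2426, 4.0000)

2.828 -4.243 4.000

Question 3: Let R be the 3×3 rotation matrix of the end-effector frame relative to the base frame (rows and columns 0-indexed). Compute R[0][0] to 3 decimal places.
End-effector x-axis (col 0 of R) = (0.9659,-0.2588,0.0000)
R[0][0] = 0.9659

0.966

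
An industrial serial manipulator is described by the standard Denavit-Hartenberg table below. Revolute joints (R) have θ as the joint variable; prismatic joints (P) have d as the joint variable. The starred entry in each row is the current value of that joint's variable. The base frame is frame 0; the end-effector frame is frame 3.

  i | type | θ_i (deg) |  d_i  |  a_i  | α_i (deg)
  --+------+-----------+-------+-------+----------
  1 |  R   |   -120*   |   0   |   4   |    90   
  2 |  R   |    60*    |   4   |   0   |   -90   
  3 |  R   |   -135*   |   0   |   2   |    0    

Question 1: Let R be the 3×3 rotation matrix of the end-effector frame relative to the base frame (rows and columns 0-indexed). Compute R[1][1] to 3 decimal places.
0.047

End-effector y-axis (col 1 of R) = (-0.7891,0.0474,0.6124)
R[1][1] = 0.0474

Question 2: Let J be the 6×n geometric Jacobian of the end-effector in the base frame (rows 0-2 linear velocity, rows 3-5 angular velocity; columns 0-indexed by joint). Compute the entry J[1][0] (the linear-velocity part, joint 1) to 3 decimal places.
-6.335

axis z_0 = ẑ; lever o_n−o_0 = (-6.3353,-0.1446,-1.2247)
cross product → J_v[:, 0] = (0.1446,-6.3353,0.0000)
J_ω[:, 0] = z_0
entry J[1][0] = -6.3353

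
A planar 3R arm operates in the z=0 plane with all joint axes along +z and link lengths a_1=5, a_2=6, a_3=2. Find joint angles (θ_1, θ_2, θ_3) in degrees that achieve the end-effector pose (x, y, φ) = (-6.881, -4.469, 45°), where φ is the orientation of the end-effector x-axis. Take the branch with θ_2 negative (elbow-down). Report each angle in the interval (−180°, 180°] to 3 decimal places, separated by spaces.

-119.995 -45.005 -150.000

wrist centre = target − a_3·(cos φ, sin φ) = (-8.2952, -5.8832)
cos θ_2 = (103.4228−5²−6²)/(2·5·6) = 0.7070; θ_2 = -45.0049° (elbow-down)
β = atan2(-5.8832,-8.2952) = -144.6546°; ψ = atan2(-4.2430,9.2423) = -24.6592°
θ_1 = β − ψ = -119.9954°
θ_3 = φ − θ_1 − θ_2 = -149.9997° (wrapped to (-180°,180°])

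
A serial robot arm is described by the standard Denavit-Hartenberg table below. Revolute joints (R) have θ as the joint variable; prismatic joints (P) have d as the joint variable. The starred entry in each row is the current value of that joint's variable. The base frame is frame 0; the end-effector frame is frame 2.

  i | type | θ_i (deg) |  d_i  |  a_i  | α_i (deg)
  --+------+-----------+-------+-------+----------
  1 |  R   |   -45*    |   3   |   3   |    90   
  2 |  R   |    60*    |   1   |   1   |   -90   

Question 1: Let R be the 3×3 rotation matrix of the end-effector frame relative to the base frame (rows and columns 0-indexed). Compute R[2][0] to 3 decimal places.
0.866

End-effector x-axis (col 0 of R) = (0.3536,-0.3536,0.8660)
R[2][0] = 0.8660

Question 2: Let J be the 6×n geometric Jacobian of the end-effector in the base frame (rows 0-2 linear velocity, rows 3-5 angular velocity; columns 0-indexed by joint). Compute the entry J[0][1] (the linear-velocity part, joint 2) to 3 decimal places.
-0.612

axis z_1 = (-0.7071,-0.7071,0.0000); lever o_n−o_1 = (-0.3536,-1.0607,0.8660)
cross product → J_v[:, 1] = (-0.6124,0.6124,0.5000)
J_ω[:, 1] = z_1
entry J[0][1] = -0.6124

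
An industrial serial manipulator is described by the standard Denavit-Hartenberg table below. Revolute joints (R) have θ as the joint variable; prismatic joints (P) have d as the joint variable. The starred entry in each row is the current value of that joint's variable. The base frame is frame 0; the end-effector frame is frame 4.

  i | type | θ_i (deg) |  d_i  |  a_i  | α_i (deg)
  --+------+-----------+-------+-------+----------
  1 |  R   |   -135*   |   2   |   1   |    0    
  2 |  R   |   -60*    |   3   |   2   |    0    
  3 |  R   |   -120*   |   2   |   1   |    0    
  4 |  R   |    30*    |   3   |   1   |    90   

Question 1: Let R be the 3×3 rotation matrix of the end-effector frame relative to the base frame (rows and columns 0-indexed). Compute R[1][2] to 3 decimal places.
End-effector z-axis (col 2 of R) = (0.9659,-0.2588,0.0000)
R[1][2] = -0.2588

-0.259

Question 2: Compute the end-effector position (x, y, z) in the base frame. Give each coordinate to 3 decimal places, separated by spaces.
after link 1: o_1 = (-0.7071, -0.7071, 2.0000)
after link 2: o_2 = (-2.6390, -0.1895, 5.0000)
after link 3: o_3 = (-1.9319, 0.5176, 7.0000)
after link 4: o_4 = (-1.6730, 1.4836, 10.0000)

-1.673 1.484 10.000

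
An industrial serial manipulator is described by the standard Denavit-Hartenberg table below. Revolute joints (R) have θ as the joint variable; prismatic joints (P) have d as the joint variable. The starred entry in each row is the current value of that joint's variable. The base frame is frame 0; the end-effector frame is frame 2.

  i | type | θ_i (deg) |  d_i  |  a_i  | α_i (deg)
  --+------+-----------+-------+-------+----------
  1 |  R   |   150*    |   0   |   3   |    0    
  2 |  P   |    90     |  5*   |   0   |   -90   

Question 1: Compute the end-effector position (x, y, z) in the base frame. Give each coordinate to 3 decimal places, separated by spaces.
-2.598 1.500 5.000

after link 1: o_1 = (-2.5981, 1.5000, 0.0000)
after link 2: o_2 = (-2.5981, 1.5000, 5.0000)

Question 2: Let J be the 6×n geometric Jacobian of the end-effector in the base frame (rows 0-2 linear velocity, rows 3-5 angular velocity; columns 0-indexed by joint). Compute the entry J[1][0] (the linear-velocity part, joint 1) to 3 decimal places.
axis z_0 = ẑ; lever o_n−o_0 = (-2.5981,1.5000,5.0000)
cross product → J_v[:, 0] = (-1.5000,-2.5981,0.0000)
J_ω[:, 0] = z_0
entry J[1][0] = -2.5981

-2.598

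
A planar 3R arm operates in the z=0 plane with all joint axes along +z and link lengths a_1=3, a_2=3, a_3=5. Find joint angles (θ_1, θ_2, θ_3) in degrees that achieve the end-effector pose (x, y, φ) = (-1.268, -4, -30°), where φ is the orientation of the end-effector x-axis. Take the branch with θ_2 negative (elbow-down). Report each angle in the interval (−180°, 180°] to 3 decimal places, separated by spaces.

wrist centre = target − a_3·(cos φ, sin φ) = (-5.5981, -1.5000)
cos θ_2 = (33.5890−3²−3²)/(2·3·3) = 0.8661; θ_2 = -29.9964° (elbow-down)
β = atan2(-1.5000,-5.5981) = -165.0001°; ψ = atan2(-1.4998,5.5982) = -14.9982°
θ_1 = β − ψ = -150.0019°
θ_3 = φ − θ_1 − θ_2 = 149.9983° (wrapped to (-180°,180°])

-150.002 -29.996 149.998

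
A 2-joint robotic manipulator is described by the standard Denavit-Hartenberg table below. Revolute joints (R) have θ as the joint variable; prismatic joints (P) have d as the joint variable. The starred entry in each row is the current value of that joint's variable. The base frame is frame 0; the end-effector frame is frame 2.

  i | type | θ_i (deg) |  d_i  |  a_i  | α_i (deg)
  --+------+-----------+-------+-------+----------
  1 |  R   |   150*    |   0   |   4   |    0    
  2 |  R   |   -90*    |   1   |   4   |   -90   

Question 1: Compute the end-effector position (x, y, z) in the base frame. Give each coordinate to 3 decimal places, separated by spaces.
after link 1: o_1 = (-3.4641, 2.0000, 0.0000)
after link 2: o_2 = (-1.4641, 5.4641, 1.0000)

-1.464 5.464 1.000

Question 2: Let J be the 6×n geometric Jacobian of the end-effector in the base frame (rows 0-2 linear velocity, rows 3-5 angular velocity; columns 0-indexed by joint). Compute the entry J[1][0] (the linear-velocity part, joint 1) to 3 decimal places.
-1.464

axis z_0 = ẑ; lever o_n−o_0 = (-1.4641,5.4641,1.0000)
cross product → J_v[:, 0] = (-5.4641,-1.4641,0.0000)
J_ω[:, 0] = z_0
entry J[1][0] = -1.4641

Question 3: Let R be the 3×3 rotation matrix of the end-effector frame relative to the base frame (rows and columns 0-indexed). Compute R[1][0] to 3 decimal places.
0.866

End-effector x-axis (col 0 of R) = (0.5000,0.8660,0.0000)
R[1][0] = 0.8660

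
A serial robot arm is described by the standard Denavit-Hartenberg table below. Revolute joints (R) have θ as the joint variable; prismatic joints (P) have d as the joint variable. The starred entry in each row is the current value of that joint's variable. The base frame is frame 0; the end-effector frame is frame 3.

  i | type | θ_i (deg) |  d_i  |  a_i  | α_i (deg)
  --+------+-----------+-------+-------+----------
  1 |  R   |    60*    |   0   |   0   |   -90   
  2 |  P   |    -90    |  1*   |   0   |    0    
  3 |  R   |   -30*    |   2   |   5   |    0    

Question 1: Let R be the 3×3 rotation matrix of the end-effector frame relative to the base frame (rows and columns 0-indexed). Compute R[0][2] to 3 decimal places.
-0.866

End-effector z-axis (col 2 of R) = (-0.8660,0.5000,0.0000)
R[0][2] = -0.8660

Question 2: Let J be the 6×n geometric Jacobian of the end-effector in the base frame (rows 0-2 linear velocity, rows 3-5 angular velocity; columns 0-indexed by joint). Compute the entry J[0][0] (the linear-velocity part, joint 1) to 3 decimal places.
axis z_0 = ẑ; lever o_n−o_0 = (-3.8481,-0.6651,4.3301)
cross product → J_v[:, 0] = (0.6651,-3.8481,0.0000)
J_ω[:, 0] = z_0
entry J[0][0] = 0.6651

0.665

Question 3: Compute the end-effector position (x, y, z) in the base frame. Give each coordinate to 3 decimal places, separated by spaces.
after link 1: o_1 = (0.0000, 0.0000, 0.0000)
after link 2: o_2 = (-0.8660, 0.5000, 0.0000)
after link 3: o_3 = (-3.8481, -0.6651, 4.3301)

-3.848 -0.665 4.330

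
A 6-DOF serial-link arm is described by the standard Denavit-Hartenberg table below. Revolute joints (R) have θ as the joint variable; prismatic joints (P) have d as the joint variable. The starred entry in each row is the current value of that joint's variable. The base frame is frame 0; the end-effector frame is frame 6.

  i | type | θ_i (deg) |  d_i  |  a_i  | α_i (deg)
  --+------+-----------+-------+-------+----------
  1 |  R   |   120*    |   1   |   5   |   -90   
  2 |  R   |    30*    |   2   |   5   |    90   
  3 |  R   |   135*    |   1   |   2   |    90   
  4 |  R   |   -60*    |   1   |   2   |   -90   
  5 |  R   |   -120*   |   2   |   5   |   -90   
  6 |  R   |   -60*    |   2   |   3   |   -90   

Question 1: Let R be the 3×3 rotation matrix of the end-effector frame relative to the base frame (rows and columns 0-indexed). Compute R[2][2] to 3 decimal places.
End-effector z-axis (col 2 of R) = (-0.5213,0.7608,-0.3866)
R[2][2] = -0.3866

-0.387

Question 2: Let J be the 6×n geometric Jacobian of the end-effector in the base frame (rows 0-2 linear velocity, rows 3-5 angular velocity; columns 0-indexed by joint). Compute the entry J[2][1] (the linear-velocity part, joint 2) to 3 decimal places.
axis z_1 = (-0.8660,-0.5000,0.0000); lever o_n−o_1 = (-13.5308,-0.1541,-0.5016)
cross product → J_v[:, 1] = (0.2508,-0.4344,-6.6320)
J_ω[:, 1] = z_1
entry J[2][1] = -6.6320

-6.632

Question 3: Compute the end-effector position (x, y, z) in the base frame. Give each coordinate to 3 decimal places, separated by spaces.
after link 1: o_1 = (-2.5000, 4.3301, 1.0000)
after link 2: o_2 = (-6.3971, 7.0801, -1.5000)
after link 3: o_3 = (-7.2595, 5.7454, 0.0731)
after link 4: o_4 = (-8.0512, 4.2883, -1.4269)
after link 5: o_5 = (-12.9676, 5.9982, -0.0463)
after link 6: o_6 = (-16.0308, 4.1761, 0.4984)

-16.031 4.176 0.498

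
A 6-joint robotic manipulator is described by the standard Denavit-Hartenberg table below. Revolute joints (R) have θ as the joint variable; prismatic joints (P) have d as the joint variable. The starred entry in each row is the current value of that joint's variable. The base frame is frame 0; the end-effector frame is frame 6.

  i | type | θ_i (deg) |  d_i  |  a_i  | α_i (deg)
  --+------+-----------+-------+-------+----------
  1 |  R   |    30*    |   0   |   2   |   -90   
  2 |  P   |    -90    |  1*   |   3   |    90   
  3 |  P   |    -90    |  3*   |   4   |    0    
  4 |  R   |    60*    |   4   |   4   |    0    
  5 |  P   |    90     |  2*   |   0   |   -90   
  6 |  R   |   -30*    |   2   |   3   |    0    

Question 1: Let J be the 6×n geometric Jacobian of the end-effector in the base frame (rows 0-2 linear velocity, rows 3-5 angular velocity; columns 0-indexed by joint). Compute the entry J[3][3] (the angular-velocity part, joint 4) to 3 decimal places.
-0.866

axis z_3 = (-0.8660,-0.5000,0.0000); lever o_n−o_3 = (-7.1202,-2.6675,3.0311)
cross product → J_v[:, 3] = (-1.5155,2.6250,-1.2500)
J_ω[:, 3] = z_3
entry J[3][3] = -0.8660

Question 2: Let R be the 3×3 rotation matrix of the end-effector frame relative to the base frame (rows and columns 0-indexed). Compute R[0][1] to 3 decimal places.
0.533

End-effector y-axis (col 1 of R) = (0.5335,0.8080,0.2500)
R[0][1] = 0.5335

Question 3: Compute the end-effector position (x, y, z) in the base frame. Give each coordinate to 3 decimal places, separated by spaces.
-6.486 -5.766 6.031

after link 1: o_1 = (1.7321, 1.0000, 0.0000)
after link 2: o_2 = (1.2321, 1.8660, 3.0000)
after link 3: o_3 = (0.6340, -3.0981, 3.0000)
after link 4: o_4 = (-1.8301, -6.8301, 6.4641)
after link 5: o_5 = (-3.5622, -7.8301, 6.4641)
after link 6: o_6 = (-6.4862, -5.7655, 6.0311)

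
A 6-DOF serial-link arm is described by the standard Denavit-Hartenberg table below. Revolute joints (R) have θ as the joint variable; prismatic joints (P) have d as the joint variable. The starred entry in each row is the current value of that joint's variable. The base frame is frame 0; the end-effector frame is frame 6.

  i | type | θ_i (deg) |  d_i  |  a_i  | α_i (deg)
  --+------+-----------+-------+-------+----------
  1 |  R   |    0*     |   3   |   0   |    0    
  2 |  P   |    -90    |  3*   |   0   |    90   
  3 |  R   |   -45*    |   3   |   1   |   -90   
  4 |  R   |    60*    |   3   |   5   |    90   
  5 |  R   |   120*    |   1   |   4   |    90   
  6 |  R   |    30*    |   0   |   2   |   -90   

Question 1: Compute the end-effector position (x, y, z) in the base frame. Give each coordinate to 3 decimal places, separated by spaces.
after link 1: o_1 = (0.0000, 0.0000, 3.0000)
after link 2: o_2 = (0.0000, 0.0000, 6.0000)
after link 3: o_3 = (-3.0000, -0.7071, 5.2929)
after link 4: o_4 = (1.3301, -4.5962, 5.6464)
after link 5: o_5 = (-0.9019, -6.9509, 8.1907)
after link 6: o_6 = (-2.1519, -8.3178, 8.9451)

-2.152 -8.318 8.945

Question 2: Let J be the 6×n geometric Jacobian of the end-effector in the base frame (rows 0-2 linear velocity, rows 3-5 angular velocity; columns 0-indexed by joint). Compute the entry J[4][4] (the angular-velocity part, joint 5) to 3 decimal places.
-0.612

axis z_4 = (-0.5000,-0.6124,-0.6124); lever o_n−o_4 = (-3.4821,-3.7216,3.2987)
cross product → J_v[:, 4] = (-4.2990,3.7817,-0.2715)
J_ω[:, 4] = z_4
entry J[4][4] = -0.6124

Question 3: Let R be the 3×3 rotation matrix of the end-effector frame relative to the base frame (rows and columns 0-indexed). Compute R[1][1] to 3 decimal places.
End-effector y-axis (col 1 of R) = (-0.7500,0.6597,-0.0474)
R[1][1] = 0.6597

0.660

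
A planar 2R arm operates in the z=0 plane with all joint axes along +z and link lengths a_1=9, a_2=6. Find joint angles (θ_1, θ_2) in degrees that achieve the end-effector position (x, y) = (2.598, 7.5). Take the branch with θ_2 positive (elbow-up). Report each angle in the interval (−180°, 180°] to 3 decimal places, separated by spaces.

30.000 120.000

cos θ_2 = (62.9996−9²−6²)/(2·9·6) = -0.5000; θ_2 = 120.0002° (elbow-up)
β = atan2(7.5000,2.5980) = 70.8939°; ψ = atan2(5.1961,6.0000) = 40.8934°
θ_1 = β − ψ = 30.0005°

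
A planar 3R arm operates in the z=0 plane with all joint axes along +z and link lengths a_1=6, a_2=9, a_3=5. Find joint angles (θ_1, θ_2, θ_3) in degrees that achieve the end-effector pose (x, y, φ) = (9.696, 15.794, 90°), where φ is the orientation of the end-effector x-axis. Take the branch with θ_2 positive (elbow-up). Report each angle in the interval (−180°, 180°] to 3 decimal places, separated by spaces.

29.995 30.008 29.997

wrist centre = target − a_3·(cos φ, sin φ) = (9.6960, 10.7940)
cos θ_2 = (210.5229−6²−9²)/(2·6·9) = 0.8660; θ_2 = 30.0084° (elbow-up)
β = atan2(10.7940,9.6960) = 48.0674°; ψ = atan2(4.5011,13.7936) = 18.0726°
θ_1 = β − ψ = 29.9948°
θ_3 = φ − θ_1 − θ_2 = 29.9969° (wrapped to (-180°,180°])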